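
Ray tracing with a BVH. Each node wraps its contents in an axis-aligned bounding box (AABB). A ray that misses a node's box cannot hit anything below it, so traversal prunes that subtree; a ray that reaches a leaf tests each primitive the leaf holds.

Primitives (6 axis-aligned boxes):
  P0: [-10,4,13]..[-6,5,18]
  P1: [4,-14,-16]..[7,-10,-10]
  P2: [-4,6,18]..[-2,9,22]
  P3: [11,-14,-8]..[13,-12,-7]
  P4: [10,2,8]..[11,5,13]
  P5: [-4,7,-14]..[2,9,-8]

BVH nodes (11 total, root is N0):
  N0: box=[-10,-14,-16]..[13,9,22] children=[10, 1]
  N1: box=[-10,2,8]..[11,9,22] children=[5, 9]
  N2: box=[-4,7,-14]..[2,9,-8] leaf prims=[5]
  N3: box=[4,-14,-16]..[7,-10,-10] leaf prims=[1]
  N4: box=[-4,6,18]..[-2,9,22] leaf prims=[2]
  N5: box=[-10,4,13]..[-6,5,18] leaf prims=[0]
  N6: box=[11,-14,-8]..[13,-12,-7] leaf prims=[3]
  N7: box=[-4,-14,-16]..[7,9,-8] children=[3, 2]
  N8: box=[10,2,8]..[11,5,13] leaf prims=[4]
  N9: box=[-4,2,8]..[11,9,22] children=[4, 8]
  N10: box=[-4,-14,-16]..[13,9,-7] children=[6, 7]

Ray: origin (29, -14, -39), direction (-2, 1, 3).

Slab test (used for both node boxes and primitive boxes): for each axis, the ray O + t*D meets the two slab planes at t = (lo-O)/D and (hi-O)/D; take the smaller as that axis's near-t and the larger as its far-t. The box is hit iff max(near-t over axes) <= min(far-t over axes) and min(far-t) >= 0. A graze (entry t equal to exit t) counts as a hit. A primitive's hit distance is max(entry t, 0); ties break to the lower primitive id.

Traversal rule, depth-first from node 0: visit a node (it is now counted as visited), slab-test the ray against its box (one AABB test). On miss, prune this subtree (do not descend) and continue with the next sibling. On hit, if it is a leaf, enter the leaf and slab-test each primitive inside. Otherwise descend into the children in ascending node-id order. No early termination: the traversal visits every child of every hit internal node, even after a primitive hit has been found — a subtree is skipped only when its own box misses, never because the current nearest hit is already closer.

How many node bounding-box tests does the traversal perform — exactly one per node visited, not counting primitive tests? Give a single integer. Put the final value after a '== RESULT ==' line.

Walk:
N0 x:[8,39/2] y:[0,23] z:[23/3,61/3] -> hit [8,39/2], descend [1, 10]
  N1 x:[9,39/2] y:[16,23] z:[47/3,61/3] -> hit [16,39/2], descend [5, 9]
    N5 x:[35/2,39/2] y:[18,19] z:[52/3,19] -> hit [18,19] leaf, test {P0@t=18}
    N9 x:[9,33/2] y:[16,23] z:[47/3,61/3] -> hit [16,33/2], descend [4, 8]
      N4 x:[31/2,33/2] y:[20,23] z:[19,61/3] -> miss, prune
      N8 x:[9,19/2] y:[16,19] z:[47/3,52/3] -> miss, prune
  N10 x:[8,33/2] y:[0,23] z:[23/3,32/3] -> hit [8,32/3], descend [6, 7]
    N6 x:[8,9] y:[0,2] z:[31/3,32/3] -> miss, prune
    N7 x:[11,33/2] y:[0,23] z:[23/3,31/3] -> miss, prune

Visited [0, 1, 5, 9, 4, 8, 10, 6, 7]. Tests: 9 box, 1 leaf. Nearest: P0.

== RESULT ==
9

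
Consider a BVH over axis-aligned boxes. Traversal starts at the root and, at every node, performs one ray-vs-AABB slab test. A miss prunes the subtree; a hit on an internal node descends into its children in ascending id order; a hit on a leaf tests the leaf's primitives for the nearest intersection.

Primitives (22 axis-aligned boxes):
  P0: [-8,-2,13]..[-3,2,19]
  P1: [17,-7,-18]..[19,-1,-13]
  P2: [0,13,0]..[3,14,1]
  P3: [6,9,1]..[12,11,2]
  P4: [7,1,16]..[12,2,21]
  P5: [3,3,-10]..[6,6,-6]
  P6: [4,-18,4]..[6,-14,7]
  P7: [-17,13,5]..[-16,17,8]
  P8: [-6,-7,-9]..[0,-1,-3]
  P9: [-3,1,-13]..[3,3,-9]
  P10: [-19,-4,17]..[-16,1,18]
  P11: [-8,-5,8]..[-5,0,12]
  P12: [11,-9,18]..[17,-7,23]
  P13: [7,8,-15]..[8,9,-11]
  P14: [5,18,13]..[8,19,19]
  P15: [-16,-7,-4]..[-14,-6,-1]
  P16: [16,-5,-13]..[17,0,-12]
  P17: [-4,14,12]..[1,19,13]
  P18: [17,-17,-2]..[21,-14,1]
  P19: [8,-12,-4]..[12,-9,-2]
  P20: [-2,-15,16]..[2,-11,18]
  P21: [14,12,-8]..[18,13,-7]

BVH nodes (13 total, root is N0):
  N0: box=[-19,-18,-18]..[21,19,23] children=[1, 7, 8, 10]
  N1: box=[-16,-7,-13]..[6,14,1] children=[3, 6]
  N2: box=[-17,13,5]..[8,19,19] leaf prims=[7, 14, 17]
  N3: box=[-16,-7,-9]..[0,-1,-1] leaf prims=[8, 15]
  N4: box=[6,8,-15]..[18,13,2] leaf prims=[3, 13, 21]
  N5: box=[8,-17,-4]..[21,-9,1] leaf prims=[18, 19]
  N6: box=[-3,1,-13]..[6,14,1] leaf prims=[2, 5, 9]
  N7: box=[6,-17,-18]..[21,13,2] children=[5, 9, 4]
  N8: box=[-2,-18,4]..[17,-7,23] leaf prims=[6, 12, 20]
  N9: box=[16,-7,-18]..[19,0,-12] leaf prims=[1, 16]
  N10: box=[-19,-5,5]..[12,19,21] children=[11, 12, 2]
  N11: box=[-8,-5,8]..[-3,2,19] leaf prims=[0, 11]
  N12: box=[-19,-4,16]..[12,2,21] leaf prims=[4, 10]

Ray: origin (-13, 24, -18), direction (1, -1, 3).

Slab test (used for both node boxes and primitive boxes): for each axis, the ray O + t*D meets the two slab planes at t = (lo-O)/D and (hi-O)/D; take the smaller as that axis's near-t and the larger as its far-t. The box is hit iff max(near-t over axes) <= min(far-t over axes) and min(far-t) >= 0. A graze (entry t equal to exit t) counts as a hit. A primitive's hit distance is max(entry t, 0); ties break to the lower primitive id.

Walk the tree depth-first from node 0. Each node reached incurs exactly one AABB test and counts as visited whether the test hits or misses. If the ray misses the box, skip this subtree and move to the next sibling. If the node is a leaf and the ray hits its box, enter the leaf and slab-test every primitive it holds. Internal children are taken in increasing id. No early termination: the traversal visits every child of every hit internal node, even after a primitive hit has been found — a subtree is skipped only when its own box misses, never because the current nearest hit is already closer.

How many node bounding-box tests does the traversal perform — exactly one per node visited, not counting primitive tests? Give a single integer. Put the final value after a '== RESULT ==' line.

Walk:
N0 x:[-6,34] y:[5,42] z:[0,41/3] -> hit [5,41/3], descend [1, 7, 8, 10]
  N1 x:[-3,19] y:[10,31] z:[5/3,19/3] -> miss, prune
  N7 x:[19,34] y:[11,41] z:[0,20/3] -> miss, prune
  N8 x:[11,30] y:[31,42] z:[22/3,41/3] -> miss, prune
  N10 x:[-6,25] y:[5,29] z:[23/3,13] -> hit [23/3,13], descend [2, 11, 12]
    N2 x:[-4,21] y:[5,11] z:[23/3,37/3] -> hit [23/3,11] leaf, test {P7(miss), P14(miss), P17@t=10}
    N11 x:[5,10] y:[22,29] z:[26/3,37/3] -> miss, prune
    N12 x:[-6,25] y:[22,28] z:[34/3,13] -> miss, prune

Visited [0, 1, 7, 8, 10, 2, 11, 12]. Tests: 8 box, 1 leaf. Nearest: P17.

== RESULT ==
8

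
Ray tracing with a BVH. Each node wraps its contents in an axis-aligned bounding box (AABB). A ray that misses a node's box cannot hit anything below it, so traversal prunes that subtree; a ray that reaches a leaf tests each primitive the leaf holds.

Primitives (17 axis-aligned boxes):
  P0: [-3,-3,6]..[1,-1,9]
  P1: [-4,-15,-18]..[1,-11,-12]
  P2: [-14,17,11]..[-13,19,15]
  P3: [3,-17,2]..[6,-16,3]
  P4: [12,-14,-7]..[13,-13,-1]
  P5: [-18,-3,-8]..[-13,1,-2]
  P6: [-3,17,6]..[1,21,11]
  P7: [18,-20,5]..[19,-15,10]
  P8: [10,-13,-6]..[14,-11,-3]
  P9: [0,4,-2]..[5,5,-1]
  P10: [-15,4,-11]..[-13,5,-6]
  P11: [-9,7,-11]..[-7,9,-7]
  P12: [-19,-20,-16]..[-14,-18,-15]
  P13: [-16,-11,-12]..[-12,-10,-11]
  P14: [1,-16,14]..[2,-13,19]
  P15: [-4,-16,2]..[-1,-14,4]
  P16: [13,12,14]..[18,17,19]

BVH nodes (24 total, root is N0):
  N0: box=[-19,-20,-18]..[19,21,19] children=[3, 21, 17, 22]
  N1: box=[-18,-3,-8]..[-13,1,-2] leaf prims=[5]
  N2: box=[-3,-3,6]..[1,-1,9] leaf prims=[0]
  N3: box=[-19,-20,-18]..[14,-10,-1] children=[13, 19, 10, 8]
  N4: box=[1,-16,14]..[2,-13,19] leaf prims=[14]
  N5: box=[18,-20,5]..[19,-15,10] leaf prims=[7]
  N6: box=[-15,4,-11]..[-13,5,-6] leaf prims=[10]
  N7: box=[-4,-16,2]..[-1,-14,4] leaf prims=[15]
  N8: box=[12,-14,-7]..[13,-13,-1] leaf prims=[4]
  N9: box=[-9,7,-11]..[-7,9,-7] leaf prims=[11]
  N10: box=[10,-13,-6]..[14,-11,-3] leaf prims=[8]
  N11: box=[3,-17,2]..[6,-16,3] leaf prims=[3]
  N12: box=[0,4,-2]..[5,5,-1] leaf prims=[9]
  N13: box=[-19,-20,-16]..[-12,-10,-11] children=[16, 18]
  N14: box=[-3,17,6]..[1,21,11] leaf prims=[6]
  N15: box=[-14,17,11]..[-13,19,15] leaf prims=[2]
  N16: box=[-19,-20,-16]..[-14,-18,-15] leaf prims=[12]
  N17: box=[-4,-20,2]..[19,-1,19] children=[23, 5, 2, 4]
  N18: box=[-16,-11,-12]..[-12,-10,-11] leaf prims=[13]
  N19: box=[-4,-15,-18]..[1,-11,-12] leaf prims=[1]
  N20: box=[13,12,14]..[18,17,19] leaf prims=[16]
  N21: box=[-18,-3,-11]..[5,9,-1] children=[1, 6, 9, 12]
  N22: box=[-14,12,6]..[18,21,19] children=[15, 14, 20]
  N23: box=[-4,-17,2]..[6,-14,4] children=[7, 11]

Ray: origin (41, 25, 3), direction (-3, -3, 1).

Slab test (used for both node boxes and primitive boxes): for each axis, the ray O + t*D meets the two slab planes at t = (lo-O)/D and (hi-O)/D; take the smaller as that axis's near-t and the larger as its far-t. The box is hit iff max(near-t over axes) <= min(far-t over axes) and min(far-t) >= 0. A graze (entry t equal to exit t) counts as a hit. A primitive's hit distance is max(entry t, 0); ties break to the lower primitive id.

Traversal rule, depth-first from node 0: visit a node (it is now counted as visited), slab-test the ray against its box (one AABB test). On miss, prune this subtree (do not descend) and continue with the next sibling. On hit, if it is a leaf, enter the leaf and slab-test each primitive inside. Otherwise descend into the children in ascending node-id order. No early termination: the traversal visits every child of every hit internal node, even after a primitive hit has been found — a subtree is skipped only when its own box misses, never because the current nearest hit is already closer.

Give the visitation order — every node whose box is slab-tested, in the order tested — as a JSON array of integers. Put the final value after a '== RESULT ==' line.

Trace the traversal:
N0 x:[22/3,20] y:[4/3,15] z:[-21,16] -> hit [22/3,15], descend [3, 17, 21, 22]
  N3 x:[9,20] y:[35/3,15] z:[-21,-4] -> miss, prune
  N17 x:[22/3,15] y:[26/3,15] z:[-1,16] -> hit [26/3,15], descend [2, 4, 5, 23]
    N2 x:[40/3,44/3] y:[26/3,28/3] z:[3,6] -> miss, prune
    N4 x:[13,40/3] y:[38/3,41/3] z:[11,16] -> hit [13,40/3] leaf, test {P14@t=13}
    N5 x:[22/3,23/3] y:[40/3,15] z:[2,7] -> miss, prune
    N23 x:[35/3,15] y:[13,14] z:[-1,1] -> miss, prune
  N21 x:[12,59/3] y:[16/3,28/3] z:[-14,-4] -> miss, prune
  N22 x:[23/3,55/3] y:[4/3,13/3] z:[3,16] -> miss, prune

order=[0, 3, 17, 2, 4, 5, 23, 21, 22]  |boxes|=9  |leaves|=1  hit=P14

== RESULT ==
[0, 3, 17, 2, 4, 5, 23, 21, 22]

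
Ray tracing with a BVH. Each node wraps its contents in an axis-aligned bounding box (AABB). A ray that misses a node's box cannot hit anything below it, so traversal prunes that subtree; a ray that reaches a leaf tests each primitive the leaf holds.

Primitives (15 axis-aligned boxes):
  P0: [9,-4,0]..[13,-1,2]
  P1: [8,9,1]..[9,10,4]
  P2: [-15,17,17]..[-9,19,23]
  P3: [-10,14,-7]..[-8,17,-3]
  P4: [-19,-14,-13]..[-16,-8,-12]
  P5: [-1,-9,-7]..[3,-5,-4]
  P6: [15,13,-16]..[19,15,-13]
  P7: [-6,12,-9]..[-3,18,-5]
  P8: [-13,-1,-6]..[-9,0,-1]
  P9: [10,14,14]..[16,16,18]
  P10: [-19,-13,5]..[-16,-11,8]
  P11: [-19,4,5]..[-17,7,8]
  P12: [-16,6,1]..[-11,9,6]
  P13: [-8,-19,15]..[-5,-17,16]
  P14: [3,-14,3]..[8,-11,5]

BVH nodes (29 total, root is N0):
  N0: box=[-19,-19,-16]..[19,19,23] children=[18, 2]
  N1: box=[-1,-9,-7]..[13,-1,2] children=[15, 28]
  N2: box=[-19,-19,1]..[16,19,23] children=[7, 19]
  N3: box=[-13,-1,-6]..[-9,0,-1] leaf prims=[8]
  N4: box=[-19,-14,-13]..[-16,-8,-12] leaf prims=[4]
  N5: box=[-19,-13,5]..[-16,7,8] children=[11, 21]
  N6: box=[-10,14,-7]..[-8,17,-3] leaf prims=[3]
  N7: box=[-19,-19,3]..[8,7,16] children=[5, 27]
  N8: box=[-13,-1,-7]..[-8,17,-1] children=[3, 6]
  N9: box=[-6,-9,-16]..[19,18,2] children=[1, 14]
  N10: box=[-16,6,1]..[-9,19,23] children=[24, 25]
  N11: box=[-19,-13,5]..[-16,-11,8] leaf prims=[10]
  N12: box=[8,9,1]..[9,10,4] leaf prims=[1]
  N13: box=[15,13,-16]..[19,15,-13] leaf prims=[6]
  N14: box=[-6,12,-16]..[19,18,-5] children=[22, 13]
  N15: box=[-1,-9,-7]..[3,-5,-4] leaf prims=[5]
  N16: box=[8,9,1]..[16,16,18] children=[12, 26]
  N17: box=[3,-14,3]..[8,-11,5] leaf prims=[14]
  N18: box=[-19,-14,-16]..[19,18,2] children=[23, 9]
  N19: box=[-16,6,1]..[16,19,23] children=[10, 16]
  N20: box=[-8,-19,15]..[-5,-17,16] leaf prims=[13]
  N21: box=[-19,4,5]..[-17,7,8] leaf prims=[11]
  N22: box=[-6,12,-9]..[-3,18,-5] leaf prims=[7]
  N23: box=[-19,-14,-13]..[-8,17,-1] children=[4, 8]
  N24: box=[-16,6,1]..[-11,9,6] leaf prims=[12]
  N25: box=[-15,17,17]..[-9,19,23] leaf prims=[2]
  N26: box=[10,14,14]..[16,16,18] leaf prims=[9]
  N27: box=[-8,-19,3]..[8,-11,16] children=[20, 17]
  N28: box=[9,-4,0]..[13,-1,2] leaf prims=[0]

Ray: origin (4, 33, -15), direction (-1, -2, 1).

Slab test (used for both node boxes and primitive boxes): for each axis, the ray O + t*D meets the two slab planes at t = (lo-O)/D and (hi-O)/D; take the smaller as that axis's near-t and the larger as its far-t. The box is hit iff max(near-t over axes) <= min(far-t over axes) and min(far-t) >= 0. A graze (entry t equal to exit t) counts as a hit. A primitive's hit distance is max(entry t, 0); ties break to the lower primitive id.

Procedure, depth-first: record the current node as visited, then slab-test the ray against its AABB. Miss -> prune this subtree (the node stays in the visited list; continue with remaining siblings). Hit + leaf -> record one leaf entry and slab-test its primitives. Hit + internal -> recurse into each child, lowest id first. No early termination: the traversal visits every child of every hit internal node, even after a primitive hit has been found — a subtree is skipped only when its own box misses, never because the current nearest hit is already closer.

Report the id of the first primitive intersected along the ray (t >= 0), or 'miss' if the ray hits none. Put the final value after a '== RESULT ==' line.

Walk:
N0 x:[-15,23] y:[7,26] z:[-1,38] -> hit [7,23], descend [2, 18]
  N2 x:[-12,23] y:[7,26] z:[16,38] -> hit [16,23], descend [7, 19]
    N7 x:[-4,23] y:[13,26] z:[18,31] -> hit [18,23], descend [5, 27]
      N5 x:[20,23] y:[13,23] z:[20,23] -> hit [20,23], descend [11, 21]
        N11 x:[20,23] y:[22,23] z:[20,23] -> hit [22,23] leaf, test {P10@t=22}
        N21 x:[21,23] y:[13,29/2] z:[20,23] -> miss, prune
      N27 x:[-4,12] y:[22,26] z:[18,31] -> miss, prune
    N19 x:[-12,20] y:[7,27/2] z:[16,38] -> miss, prune
  N18 x:[-15,23] y:[15/2,47/2] z:[-1,17] -> hit [15/2,17], descend [9, 23]
    N9 x:[-15,10] y:[15/2,21] z:[-1,17] -> hit [15/2,10], descend [1, 14]
      N1 x:[-9,5] y:[17,21] z:[8,17] -> miss, prune
      N14 x:[-15,10] y:[15/2,21/2] z:[-1,10] -> hit [15/2,10], descend [13, 22]
        N13 x:[-15,-11] y:[9,10] z:[-1,2] -> miss, prune
        N22 x:[7,10] y:[15/2,21/2] z:[6,10] -> hit [15/2,10] leaf, test {P7@t=15/2}
    N23 x:[12,23] y:[8,47/2] z:[2,14] -> hit [12,14], descend [4, 8]
      N4 x:[20,23] y:[41/2,47/2] z:[2,3] -> miss, prune
      N8 x:[12,17] y:[8,17] z:[8,14] -> hit [12,14], descend [3, 6]
        N3 x:[13,17] y:[33/2,17] z:[9,14] -> miss, prune
        N6 x:[12,14] y:[8,19/2] z:[8,12] -> miss, prune

order=[0, 2, 7, 5, 11, 21, 27, 19, 18, 9, 1, 14, 13, 22, 23, 4, 8, 3, 6]  |boxes|=19  |leaves|=2  hit=P7

== RESULT ==
7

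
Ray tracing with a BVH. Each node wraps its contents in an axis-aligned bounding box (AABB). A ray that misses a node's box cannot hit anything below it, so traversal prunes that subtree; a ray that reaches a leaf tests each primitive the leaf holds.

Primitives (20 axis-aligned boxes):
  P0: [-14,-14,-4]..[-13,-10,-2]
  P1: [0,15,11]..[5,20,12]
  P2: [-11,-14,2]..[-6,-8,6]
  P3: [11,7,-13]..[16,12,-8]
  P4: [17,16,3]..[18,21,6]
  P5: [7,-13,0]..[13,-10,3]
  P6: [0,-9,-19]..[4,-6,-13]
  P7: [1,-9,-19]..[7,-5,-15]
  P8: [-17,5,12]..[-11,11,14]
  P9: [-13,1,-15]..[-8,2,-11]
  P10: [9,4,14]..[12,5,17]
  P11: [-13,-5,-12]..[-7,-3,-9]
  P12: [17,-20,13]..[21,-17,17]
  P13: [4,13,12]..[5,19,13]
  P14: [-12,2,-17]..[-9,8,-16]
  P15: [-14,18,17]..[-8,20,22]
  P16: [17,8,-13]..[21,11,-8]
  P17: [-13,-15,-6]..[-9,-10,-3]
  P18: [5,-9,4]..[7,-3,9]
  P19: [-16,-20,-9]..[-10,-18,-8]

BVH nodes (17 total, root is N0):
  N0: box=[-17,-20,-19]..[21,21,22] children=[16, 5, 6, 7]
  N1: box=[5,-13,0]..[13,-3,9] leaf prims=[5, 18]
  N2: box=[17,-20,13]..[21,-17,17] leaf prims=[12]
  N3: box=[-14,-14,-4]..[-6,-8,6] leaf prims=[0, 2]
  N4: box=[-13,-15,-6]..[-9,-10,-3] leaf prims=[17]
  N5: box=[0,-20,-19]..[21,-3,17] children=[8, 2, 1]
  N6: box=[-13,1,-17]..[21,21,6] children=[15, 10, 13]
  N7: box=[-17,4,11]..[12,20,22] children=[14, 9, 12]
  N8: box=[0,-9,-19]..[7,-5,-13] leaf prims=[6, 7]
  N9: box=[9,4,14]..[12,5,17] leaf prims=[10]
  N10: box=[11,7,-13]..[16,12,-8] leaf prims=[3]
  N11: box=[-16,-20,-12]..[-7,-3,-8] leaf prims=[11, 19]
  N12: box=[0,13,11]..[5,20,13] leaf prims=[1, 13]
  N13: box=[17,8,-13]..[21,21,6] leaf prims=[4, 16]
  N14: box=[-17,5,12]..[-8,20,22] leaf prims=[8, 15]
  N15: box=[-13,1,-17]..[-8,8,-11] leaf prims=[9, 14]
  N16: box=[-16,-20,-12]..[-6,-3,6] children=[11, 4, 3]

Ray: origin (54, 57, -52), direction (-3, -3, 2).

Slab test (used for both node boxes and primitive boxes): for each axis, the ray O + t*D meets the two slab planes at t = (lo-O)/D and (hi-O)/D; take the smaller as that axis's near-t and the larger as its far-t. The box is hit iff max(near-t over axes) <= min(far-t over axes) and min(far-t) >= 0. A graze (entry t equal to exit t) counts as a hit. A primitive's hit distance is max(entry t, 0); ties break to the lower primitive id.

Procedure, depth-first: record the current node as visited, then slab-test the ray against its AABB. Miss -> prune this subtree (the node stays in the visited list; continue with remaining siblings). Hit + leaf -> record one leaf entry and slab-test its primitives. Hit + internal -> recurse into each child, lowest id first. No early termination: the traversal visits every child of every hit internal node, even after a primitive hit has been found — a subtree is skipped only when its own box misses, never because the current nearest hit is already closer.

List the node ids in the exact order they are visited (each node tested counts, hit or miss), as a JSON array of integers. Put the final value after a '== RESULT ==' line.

Walk:
N0 x:[11,71/3] y:[12,77/3] z:[33/2,37] -> hit [33/2,71/3], descend [5, 6, 7, 16]
  N5 x:[11,18] y:[20,77/3] z:[33/2,69/2] -> miss, prune
  N6 x:[11,67/3] y:[12,56/3] z:[35/2,29] -> hit [35/2,56/3], descend [10, 13, 15]
    N10 x:[38/3,43/3] y:[15,50/3] z:[39/2,22] -> miss, prune
    N13 x:[11,37/3] y:[12,49/3] z:[39/2,29] -> miss, prune
    N15 x:[62/3,67/3] y:[49/3,56/3] z:[35/2,41/2] -> miss, prune
  N7 x:[14,71/3] y:[37/3,53/3] z:[63/2,37] -> miss, prune
  N16 x:[20,70/3] y:[20,77/3] z:[20,29] -> hit [20,70/3], descend [3, 4, 11]
    N3 x:[20,68/3] y:[65/3,71/3] z:[24,29] -> miss, prune
    N4 x:[21,67/3] y:[67/3,24] z:[23,49/2] -> miss, prune
    N11 x:[61/3,70/3] y:[20,77/3] z:[20,22] -> hit [61/3,22] leaf, test {P11@t=61/3, P19(miss)}

Visited [0, 5, 6, 10, 13, 15, 7, 16, 3, 4, 11]. Tests: 11 box, 1 leaf. Nearest: P11.

== RESULT ==
[0, 5, 6, 10, 13, 15, 7, 16, 3, 4, 11]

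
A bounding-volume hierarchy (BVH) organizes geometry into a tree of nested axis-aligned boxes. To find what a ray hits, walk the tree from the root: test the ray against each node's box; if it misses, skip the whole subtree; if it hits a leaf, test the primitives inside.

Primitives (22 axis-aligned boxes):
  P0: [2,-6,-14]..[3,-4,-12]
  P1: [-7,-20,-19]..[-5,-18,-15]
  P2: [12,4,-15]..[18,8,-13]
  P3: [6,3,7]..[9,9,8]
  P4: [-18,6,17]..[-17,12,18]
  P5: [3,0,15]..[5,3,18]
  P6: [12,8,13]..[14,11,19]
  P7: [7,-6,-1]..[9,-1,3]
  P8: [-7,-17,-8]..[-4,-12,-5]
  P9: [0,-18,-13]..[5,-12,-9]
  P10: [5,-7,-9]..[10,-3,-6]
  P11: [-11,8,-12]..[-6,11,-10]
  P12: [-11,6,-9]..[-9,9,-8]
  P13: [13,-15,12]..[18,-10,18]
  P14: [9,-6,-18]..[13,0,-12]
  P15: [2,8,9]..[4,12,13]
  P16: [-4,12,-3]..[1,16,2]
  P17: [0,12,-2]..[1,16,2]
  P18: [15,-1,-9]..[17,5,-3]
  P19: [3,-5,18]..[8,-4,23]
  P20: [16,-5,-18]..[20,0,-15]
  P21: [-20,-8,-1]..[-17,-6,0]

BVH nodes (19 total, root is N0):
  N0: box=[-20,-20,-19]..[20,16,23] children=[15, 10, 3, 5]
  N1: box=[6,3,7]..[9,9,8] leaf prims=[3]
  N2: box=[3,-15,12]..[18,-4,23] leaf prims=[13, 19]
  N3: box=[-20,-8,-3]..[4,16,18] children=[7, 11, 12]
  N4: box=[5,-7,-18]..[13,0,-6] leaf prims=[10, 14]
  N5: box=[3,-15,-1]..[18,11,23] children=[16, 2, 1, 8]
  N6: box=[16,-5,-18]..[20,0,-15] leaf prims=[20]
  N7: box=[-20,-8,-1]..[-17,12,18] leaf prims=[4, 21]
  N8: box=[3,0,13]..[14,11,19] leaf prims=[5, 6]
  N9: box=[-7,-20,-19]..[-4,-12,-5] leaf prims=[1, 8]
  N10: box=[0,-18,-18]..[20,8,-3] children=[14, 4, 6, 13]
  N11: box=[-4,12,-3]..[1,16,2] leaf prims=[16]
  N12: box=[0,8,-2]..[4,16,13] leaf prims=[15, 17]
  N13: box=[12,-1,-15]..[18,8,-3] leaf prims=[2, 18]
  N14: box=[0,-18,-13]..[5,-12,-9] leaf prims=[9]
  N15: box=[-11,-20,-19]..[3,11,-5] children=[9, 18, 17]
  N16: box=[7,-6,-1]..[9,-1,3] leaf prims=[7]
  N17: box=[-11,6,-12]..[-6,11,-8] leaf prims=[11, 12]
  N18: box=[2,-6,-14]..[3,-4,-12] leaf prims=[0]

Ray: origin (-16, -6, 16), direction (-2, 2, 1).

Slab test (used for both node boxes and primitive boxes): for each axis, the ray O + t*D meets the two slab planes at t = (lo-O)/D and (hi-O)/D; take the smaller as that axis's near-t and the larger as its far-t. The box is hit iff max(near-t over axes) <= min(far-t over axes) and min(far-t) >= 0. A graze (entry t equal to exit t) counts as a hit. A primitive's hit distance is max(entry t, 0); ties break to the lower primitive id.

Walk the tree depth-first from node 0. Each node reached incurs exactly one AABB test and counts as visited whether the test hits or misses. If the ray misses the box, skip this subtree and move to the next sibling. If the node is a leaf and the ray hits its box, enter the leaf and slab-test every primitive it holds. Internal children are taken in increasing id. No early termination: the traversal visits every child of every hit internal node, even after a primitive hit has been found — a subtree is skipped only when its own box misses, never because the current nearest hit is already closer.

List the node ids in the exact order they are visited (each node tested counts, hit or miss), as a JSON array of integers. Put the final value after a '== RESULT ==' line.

Traverse from the root:
N0 x:[-18,2] y:[-7,11] z:[-35,7] -> hit [-7,2], descend [3, 5, 10, 15]
  N3 x:[-10,2] y:[-1,11] z:[-19,2] -> hit [-1,2], descend [7, 11, 12]
    N7 x:[1/2,2] y:[-1,9] z:[-17,2] -> hit [1/2,2] leaf, test {P4(miss), P21(miss)}
    N11 x:[-17/2,-6] y:[9,11] z:[-19,-14] -> miss, prune
    N12 x:[-10,-8] y:[7,11] z:[-18,-3] -> miss, prune
  N5 x:[-17,-19/2] y:[-9/2,17/2] z:[-17,7] -> miss, prune
  N10 x:[-18,-8] y:[-6,7] z:[-34,-19] -> miss, prune
  N15 x:[-19/2,-5/2] y:[-7,17/2] z:[-35,-21] -> miss, prune

8 AABB tests over nodes [0, 3, 7, 11, 12, 5, 10, 15]; 1 leaf entered; closest miss.

== RESULT ==
[0, 3, 7, 11, 12, 5, 10, 15]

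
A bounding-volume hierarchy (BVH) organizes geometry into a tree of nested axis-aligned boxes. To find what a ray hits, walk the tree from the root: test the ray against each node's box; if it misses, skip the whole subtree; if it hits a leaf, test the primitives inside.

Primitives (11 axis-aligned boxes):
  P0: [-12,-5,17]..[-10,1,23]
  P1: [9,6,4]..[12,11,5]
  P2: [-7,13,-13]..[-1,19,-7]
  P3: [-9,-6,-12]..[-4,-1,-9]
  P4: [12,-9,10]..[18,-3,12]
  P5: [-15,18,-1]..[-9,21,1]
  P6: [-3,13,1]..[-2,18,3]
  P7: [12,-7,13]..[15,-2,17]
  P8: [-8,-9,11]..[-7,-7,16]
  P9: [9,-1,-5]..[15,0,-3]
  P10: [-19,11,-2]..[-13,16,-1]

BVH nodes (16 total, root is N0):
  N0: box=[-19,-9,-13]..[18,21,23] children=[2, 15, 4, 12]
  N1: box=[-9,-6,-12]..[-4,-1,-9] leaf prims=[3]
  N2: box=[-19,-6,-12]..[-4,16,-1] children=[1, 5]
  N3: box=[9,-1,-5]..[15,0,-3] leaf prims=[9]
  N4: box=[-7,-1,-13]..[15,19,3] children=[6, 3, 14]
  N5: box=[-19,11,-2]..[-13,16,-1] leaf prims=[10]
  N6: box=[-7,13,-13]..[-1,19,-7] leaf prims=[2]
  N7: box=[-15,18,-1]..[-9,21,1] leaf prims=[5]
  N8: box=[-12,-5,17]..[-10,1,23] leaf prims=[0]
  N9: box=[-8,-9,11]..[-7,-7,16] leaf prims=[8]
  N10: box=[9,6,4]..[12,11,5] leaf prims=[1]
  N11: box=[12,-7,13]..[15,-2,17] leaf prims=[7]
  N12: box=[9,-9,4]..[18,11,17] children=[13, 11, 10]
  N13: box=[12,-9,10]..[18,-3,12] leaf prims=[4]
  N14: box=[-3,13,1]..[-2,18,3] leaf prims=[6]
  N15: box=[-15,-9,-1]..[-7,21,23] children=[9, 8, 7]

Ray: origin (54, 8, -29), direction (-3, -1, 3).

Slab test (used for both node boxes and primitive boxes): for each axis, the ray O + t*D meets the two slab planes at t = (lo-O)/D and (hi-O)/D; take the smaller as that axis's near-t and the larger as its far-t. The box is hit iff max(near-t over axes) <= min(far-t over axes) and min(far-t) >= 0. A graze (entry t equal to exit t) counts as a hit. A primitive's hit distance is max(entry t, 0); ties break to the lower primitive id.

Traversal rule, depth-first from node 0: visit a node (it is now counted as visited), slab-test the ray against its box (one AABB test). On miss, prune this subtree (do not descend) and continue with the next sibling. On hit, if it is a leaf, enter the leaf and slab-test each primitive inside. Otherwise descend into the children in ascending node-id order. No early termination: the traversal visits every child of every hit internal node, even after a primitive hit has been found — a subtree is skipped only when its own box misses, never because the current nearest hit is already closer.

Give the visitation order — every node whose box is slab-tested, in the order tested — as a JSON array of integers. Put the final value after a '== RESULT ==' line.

Traverse from the root:
N0 x:[12,73/3] y:[-13,17] z:[16/3,52/3] -> hit [12,17], descend [2, 4, 12, 15]
  N2 x:[58/3,73/3] y:[-8,14] z:[17/3,28/3] -> miss, prune
  N4 x:[13,61/3] y:[-11,9] z:[16/3,32/3] -> miss, prune
  N12 x:[12,15] y:[-3,17] z:[11,46/3] -> hit [12,15], descend [10, 11, 13]
    N10 x:[14,15] y:[-3,2] z:[11,34/3] -> miss, prune
    N11 x:[13,14] y:[10,15] z:[14,46/3] -> hit [14,14] leaf, test {P7@t=14}
    N13 x:[12,14] y:[11,17] z:[13,41/3] -> hit [13,41/3] leaf, test {P4@t=13}
  N15 x:[61/3,23] y:[-13,17] z:[28/3,52/3] -> miss, prune

8 AABB tests over nodes [0, 2, 4, 12, 10, 11, 13, 15]; 2 leaves entered; closest P4.

== RESULT ==
[0, 2, 4, 12, 10, 11, 13, 15]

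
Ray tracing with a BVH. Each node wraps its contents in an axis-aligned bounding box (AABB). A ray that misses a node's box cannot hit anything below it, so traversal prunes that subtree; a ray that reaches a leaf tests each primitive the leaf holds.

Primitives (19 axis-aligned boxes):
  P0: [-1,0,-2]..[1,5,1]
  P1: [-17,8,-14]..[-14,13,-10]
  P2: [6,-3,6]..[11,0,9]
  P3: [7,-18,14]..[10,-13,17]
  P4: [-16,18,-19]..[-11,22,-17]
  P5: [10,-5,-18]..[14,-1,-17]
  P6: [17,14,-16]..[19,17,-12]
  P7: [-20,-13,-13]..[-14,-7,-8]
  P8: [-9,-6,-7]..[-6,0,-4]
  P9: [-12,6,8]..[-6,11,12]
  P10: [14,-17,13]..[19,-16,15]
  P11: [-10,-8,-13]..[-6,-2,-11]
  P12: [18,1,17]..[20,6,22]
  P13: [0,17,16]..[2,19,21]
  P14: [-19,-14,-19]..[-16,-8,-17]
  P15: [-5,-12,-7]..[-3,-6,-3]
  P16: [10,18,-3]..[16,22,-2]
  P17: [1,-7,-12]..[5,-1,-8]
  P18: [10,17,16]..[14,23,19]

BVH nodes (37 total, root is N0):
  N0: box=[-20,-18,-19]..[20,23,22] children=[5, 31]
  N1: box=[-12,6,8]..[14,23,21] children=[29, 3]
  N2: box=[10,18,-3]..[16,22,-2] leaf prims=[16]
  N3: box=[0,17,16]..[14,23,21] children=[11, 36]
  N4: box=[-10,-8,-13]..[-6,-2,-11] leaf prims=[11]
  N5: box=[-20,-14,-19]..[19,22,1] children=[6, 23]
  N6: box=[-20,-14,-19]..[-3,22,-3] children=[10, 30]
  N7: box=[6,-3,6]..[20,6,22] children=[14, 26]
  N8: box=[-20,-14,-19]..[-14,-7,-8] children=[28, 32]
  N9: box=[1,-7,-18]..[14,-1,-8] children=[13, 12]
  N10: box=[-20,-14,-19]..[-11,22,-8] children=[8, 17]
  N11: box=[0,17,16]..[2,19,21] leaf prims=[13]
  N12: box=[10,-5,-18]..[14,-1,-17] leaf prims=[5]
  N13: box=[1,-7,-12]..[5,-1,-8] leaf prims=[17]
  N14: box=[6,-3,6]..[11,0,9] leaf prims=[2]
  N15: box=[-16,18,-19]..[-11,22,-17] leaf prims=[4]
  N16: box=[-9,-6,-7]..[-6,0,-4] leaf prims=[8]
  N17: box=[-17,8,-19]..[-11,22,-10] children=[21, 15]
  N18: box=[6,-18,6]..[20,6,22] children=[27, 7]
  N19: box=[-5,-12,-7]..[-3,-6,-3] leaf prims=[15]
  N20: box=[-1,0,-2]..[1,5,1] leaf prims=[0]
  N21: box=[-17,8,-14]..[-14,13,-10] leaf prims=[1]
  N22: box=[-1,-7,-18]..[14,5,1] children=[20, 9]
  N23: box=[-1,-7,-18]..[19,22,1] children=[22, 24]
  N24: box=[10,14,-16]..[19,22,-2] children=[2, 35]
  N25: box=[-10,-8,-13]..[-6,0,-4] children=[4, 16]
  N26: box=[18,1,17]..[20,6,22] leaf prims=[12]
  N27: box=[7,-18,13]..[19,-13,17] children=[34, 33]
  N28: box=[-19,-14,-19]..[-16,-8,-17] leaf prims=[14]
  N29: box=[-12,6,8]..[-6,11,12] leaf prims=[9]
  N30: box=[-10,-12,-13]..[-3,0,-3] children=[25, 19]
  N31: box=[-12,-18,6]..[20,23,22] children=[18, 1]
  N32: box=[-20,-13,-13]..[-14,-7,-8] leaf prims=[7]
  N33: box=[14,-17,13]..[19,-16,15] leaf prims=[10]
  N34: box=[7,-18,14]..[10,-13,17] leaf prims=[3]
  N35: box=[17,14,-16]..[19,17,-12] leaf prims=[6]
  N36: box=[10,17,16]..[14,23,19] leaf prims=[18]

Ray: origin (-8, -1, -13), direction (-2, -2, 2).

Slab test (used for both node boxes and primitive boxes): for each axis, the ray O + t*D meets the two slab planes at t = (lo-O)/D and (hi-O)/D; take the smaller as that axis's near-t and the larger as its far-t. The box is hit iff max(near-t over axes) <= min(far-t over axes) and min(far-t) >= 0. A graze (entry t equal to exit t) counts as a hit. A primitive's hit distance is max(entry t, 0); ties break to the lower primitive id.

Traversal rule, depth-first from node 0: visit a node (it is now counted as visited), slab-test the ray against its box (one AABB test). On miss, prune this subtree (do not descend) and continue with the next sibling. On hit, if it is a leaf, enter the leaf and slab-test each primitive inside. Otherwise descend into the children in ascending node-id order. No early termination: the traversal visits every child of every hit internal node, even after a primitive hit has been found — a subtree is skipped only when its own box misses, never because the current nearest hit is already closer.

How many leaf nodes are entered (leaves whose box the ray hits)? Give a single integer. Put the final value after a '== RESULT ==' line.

Trace the traversal:
N0 x:[-14,6] y:[-12,17/2] z:[-3,35/2] -> hit [-3,6], descend [5, 31]
  N5 x:[-27/2,6] y:[-23/2,13/2] z:[-3,7] -> hit [-3,6], descend [6, 23]
    N6 x:[-5/2,6] y:[-23/2,13/2] z:[-3,5] -> hit [-5/2,5], descend [10, 30]
      N10 x:[3/2,6] y:[-23/2,13/2] z:[-3,5/2] -> hit [3/2,5/2], descend [8, 17]
        N8 x:[3,6] y:[3,13/2] z:[-3,5/2] -> miss, prune
        N17 x:[3/2,9/2] y:[-23/2,-9/2] z:[-3,3/2] -> miss, prune
      N30 x:[-5/2,1] y:[-1/2,11/2] z:[0,5] -> hit [0,1], descend [19, 25]
        N19 x:[-5/2,-3/2] y:[5/2,11/2] z:[3,5] -> miss, prune
        N25 x:[-1,1] y:[-1/2,7/2] z:[0,9/2] -> hit [0,1], descend [4, 16]
          N4 x:[-1,1] y:[1/2,7/2] z:[0,1] -> hit [1/2,1] leaf, test {P11@t=1/2}
          N16 x:[-1,1/2] y:[-1/2,5/2] z:[3,9/2] -> miss, prune
    N23 x:[-27/2,-7/2] y:[-23/2,3] z:[-5/2,7] -> miss, prune
  N31 x:[-14,2] y:[-12,17/2] z:[19/2,35/2] -> miss, prune

Visited [0, 5, 6, 10, 8, 17, 30, 19, 25, 4, 16, 23, 31]. Tests: 13 box, 1 leaf. Nearest: P11.

== RESULT ==
1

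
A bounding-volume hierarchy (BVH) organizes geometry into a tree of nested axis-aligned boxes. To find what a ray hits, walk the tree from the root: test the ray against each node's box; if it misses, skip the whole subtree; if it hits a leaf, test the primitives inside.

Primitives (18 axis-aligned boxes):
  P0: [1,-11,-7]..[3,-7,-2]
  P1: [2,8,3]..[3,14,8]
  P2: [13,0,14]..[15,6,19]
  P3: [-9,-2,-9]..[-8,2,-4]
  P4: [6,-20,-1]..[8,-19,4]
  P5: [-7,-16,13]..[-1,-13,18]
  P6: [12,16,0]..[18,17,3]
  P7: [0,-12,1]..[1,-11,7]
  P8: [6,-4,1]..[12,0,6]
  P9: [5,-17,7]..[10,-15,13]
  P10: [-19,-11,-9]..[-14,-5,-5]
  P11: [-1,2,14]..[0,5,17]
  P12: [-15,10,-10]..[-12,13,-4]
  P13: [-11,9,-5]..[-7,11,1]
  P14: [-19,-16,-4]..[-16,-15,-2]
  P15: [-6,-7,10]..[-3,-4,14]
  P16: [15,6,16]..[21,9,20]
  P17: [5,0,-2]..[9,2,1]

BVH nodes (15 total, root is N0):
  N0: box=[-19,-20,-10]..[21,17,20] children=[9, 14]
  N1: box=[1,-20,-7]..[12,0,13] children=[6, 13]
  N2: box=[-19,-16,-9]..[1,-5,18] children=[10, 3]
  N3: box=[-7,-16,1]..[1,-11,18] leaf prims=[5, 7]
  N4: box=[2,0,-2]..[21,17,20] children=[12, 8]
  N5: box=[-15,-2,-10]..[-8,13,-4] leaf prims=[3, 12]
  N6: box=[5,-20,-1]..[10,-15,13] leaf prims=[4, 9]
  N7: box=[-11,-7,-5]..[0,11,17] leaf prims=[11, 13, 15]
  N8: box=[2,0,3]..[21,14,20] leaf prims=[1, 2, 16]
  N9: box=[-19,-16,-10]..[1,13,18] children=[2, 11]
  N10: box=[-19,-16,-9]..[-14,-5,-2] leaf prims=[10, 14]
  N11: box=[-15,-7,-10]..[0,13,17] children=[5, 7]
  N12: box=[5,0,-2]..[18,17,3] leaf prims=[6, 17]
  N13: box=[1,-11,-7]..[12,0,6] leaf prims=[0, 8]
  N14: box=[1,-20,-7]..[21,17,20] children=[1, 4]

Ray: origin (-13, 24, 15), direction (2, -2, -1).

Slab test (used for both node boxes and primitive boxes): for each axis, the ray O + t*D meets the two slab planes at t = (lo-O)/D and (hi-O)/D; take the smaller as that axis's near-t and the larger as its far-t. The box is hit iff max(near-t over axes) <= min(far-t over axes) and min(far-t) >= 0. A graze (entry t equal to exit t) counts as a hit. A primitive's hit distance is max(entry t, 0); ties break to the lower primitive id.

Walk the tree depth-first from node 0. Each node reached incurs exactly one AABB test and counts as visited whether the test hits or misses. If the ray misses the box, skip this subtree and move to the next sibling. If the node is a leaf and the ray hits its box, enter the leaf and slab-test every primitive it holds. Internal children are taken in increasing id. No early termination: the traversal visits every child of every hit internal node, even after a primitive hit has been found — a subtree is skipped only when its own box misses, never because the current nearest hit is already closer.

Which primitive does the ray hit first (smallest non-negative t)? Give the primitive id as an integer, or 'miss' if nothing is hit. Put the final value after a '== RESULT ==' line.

Traverse from the root:
N0 x:[-3,17] y:[7/2,22] z:[-5,25] -> hit [7/2,17], descend [9, 14]
  N9 x:[-3,7] y:[11/2,20] z:[-3,25] -> hit [11/2,7], descend [2, 11]
    N2 x:[-3,7] y:[29/2,20] z:[-3,24] -> miss, prune
    N11 x:[-1,13/2] y:[11/2,31/2] z:[-2,25] -> hit [11/2,13/2], descend [5, 7]
      N5 x:[-1,5/2] y:[11/2,13] z:[19,25] -> miss, prune
      N7 x:[1,13/2] y:[13/2,31/2] z:[-2,20] -> hit [13/2,13/2] leaf, test {P11(miss), P13(miss), P15(miss)}
  N14 x:[7,17] y:[7/2,22] z:[-5,22] -> hit [7,17], descend [1, 4]
    N1 x:[7,25/2] y:[12,22] z:[2,22] -> hit [12,25/2], descend [6, 13]
      N6 x:[9,23/2] y:[39/2,22] z:[2,16] -> miss, prune
      N13 x:[7,25/2] y:[12,35/2] z:[9,22] -> hit [12,25/2] leaf, test {P0(miss), P8@t=12}
    N4 x:[15/2,17] y:[7/2,12] z:[-5,17] -> hit [15/2,12], descend [8, 12]
      N8 x:[15/2,17] y:[5,12] z:[-5,12] -> hit [15/2,12] leaf, test {P1@t=15/2, P2(miss), P16(miss)}
      N12 x:[9,31/2] y:[7/2,12] z:[12,17] -> hit [12,12] leaf, test {P6(miss), P17(miss)}

13 AABB tests over nodes [0, 9, 2, 11, 5, 7, 14, 1, 6, 13, 4, 8, 12]; 4 leaves entered; closest P1.

== RESULT ==
1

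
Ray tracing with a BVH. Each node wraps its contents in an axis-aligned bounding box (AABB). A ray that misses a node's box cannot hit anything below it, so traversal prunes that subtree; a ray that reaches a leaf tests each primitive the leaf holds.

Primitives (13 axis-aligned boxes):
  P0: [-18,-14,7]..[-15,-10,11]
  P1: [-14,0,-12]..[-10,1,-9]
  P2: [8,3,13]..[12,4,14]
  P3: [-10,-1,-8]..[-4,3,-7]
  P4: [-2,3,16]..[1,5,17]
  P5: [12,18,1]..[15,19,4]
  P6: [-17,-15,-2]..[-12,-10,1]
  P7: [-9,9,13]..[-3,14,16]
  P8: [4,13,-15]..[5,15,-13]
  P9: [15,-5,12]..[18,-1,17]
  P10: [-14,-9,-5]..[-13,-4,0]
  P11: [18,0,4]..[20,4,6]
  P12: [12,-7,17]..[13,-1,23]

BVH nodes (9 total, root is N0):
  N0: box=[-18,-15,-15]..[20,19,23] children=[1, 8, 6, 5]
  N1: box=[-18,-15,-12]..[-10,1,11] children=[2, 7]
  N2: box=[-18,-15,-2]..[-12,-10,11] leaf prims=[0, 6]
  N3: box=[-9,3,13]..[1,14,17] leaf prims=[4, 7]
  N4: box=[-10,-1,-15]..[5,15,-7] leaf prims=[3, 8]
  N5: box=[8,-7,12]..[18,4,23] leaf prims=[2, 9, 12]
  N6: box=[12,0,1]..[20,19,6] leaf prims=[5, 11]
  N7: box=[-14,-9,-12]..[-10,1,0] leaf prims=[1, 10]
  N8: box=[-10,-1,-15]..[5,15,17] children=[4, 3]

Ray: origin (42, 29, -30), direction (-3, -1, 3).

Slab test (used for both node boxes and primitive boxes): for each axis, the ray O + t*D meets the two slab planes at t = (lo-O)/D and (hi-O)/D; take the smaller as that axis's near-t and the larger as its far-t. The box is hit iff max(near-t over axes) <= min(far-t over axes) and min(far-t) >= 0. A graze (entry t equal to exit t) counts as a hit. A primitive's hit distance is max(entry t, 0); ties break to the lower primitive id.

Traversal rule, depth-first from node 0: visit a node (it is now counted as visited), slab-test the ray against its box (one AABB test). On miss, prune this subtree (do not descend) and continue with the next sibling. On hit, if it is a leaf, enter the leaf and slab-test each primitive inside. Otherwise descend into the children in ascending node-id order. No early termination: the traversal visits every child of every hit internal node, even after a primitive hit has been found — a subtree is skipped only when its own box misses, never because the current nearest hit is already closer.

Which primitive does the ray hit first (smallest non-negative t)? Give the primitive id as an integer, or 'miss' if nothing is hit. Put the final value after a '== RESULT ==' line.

Walk:
N0 x:[22/3,20] y:[10,44] z:[5,53/3] -> hit [10,53/3], descend [1, 5, 6, 8]
  N1 x:[52/3,20] y:[28,44] z:[6,41/3] -> miss, prune
  N5 x:[8,34/3] y:[25,36] z:[14,53/3] -> miss, prune
  N6 x:[22/3,10] y:[10,29] z:[31/3,12] -> miss, prune
  N8 x:[37/3,52/3] y:[14,30] z:[5,47/3] -> hit [14,47/3], descend [3, 4]
    N3 x:[41/3,17] y:[15,26] z:[43/3,47/3] -> hit [15,47/3] leaf, test {P4(miss), P7@t=15}
    N4 x:[37/3,52/3] y:[14,30] z:[5,23/3] -> miss, prune

Summary -> nodes [0, 1, 5, 6, 8, 3, 4]; box-tests=7; leaf-entries=1; first=P7

== RESULT ==
7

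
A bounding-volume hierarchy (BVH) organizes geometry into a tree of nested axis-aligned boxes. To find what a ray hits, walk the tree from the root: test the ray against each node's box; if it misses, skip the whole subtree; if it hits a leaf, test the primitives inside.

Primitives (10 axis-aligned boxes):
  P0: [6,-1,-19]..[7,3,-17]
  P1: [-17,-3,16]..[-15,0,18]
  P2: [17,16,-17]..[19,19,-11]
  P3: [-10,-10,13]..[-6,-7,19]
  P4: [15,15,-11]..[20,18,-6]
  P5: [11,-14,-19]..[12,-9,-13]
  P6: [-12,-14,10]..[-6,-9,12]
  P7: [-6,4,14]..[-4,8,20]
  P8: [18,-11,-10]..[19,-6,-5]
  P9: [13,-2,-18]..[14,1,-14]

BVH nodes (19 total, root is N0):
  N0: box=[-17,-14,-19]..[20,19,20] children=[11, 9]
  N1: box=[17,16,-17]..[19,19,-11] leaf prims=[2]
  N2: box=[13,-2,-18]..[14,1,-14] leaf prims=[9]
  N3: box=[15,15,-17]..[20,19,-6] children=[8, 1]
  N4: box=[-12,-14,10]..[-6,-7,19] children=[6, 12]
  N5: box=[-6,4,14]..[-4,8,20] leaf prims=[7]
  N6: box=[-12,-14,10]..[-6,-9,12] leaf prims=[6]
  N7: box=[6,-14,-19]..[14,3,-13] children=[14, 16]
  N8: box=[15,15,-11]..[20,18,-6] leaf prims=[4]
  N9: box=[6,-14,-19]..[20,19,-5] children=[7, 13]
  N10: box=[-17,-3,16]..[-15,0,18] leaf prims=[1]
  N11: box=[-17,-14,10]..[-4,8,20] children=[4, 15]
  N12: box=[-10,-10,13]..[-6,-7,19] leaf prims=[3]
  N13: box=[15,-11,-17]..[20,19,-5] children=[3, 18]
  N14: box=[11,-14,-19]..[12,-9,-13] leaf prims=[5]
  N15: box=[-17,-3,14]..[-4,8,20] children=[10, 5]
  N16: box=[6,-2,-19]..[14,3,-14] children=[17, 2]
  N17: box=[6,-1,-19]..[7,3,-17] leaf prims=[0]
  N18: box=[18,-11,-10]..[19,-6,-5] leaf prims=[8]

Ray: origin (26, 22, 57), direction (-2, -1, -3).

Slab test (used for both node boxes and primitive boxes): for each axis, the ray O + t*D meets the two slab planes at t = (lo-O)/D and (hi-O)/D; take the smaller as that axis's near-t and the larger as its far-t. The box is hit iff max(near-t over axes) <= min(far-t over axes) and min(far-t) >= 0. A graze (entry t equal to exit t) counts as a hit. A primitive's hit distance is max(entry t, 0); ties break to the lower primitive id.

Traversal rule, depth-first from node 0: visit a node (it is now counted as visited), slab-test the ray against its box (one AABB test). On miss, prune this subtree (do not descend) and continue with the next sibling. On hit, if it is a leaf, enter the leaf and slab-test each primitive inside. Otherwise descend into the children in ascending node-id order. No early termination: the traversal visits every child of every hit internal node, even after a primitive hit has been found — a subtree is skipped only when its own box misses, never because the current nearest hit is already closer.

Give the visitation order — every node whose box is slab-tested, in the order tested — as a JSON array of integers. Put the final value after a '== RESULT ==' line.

Trace the traversal:
N0 x:[3,43/2] y:[3,36] z:[37/3,76/3] -> hit [37/3,43/2], descend [9, 11]
  N9 x:[3,10] y:[3,36] z:[62/3,76/3] -> miss, prune
  N11 x:[15,43/2] y:[14,36] z:[37/3,47/3] -> hit [15,47/3], descend [4, 15]
    N4 x:[16,19] y:[29,36] z:[38/3,47/3] -> miss, prune
    N15 x:[15,43/2] y:[14,25] z:[37/3,43/3] -> miss, prune

Summary -> nodes [0, 9, 11, 4, 15]; box-tests=5; leaf-entries=0; first=miss

== RESULT ==
[0, 9, 11, 4, 15]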